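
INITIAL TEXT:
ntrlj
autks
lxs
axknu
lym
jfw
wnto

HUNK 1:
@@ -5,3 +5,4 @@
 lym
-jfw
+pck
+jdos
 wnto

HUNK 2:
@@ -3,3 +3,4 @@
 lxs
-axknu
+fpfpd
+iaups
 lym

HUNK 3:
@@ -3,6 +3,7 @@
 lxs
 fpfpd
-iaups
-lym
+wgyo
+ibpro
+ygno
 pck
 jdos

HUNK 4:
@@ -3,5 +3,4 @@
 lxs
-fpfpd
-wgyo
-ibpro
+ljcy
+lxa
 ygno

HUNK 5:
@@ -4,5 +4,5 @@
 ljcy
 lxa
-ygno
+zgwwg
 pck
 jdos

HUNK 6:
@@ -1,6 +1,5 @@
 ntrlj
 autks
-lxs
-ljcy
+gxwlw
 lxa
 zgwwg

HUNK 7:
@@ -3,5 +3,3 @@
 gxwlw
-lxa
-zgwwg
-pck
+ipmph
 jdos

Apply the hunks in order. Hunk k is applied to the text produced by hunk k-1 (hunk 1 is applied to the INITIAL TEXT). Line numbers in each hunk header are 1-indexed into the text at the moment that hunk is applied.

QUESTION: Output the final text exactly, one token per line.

Answer: ntrlj
autks
gxwlw
ipmph
jdos
wnto

Derivation:
Hunk 1: at line 5 remove [jfw] add [pck,jdos] -> 8 lines: ntrlj autks lxs axknu lym pck jdos wnto
Hunk 2: at line 3 remove [axknu] add [fpfpd,iaups] -> 9 lines: ntrlj autks lxs fpfpd iaups lym pck jdos wnto
Hunk 3: at line 3 remove [iaups,lym] add [wgyo,ibpro,ygno] -> 10 lines: ntrlj autks lxs fpfpd wgyo ibpro ygno pck jdos wnto
Hunk 4: at line 3 remove [fpfpd,wgyo,ibpro] add [ljcy,lxa] -> 9 lines: ntrlj autks lxs ljcy lxa ygno pck jdos wnto
Hunk 5: at line 4 remove [ygno] add [zgwwg] -> 9 lines: ntrlj autks lxs ljcy lxa zgwwg pck jdos wnto
Hunk 6: at line 1 remove [lxs,ljcy] add [gxwlw] -> 8 lines: ntrlj autks gxwlw lxa zgwwg pck jdos wnto
Hunk 7: at line 3 remove [lxa,zgwwg,pck] add [ipmph] -> 6 lines: ntrlj autks gxwlw ipmph jdos wnto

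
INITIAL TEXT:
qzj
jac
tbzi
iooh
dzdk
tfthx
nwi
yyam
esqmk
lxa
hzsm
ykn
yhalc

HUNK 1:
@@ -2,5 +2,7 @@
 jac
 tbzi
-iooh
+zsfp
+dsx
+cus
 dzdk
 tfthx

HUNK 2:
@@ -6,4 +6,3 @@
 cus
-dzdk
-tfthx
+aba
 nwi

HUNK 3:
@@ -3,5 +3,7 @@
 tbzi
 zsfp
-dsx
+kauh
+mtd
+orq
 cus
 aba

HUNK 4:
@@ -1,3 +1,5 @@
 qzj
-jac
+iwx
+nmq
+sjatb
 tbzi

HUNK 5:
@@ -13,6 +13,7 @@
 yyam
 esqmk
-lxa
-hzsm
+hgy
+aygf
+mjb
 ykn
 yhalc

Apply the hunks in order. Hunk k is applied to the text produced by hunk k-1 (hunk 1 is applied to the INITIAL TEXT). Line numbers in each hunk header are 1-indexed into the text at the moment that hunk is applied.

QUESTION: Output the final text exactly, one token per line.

Answer: qzj
iwx
nmq
sjatb
tbzi
zsfp
kauh
mtd
orq
cus
aba
nwi
yyam
esqmk
hgy
aygf
mjb
ykn
yhalc

Derivation:
Hunk 1: at line 2 remove [iooh] add [zsfp,dsx,cus] -> 15 lines: qzj jac tbzi zsfp dsx cus dzdk tfthx nwi yyam esqmk lxa hzsm ykn yhalc
Hunk 2: at line 6 remove [dzdk,tfthx] add [aba] -> 14 lines: qzj jac tbzi zsfp dsx cus aba nwi yyam esqmk lxa hzsm ykn yhalc
Hunk 3: at line 3 remove [dsx] add [kauh,mtd,orq] -> 16 lines: qzj jac tbzi zsfp kauh mtd orq cus aba nwi yyam esqmk lxa hzsm ykn yhalc
Hunk 4: at line 1 remove [jac] add [iwx,nmq,sjatb] -> 18 lines: qzj iwx nmq sjatb tbzi zsfp kauh mtd orq cus aba nwi yyam esqmk lxa hzsm ykn yhalc
Hunk 5: at line 13 remove [lxa,hzsm] add [hgy,aygf,mjb] -> 19 lines: qzj iwx nmq sjatb tbzi zsfp kauh mtd orq cus aba nwi yyam esqmk hgy aygf mjb ykn yhalc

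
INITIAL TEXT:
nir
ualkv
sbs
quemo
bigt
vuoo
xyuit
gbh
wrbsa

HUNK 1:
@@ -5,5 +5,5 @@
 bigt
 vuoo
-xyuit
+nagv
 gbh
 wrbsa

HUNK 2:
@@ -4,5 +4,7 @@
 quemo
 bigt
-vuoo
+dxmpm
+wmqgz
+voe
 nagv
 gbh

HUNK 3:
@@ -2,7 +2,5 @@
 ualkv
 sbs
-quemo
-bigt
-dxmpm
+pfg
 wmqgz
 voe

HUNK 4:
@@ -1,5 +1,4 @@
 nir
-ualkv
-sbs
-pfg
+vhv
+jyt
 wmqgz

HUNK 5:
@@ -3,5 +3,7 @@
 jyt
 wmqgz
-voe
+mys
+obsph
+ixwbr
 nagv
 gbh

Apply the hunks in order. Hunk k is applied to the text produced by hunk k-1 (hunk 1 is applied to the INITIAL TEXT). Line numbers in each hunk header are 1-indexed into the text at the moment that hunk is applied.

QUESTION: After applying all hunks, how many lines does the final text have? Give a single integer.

Answer: 10

Derivation:
Hunk 1: at line 5 remove [xyuit] add [nagv] -> 9 lines: nir ualkv sbs quemo bigt vuoo nagv gbh wrbsa
Hunk 2: at line 4 remove [vuoo] add [dxmpm,wmqgz,voe] -> 11 lines: nir ualkv sbs quemo bigt dxmpm wmqgz voe nagv gbh wrbsa
Hunk 3: at line 2 remove [quemo,bigt,dxmpm] add [pfg] -> 9 lines: nir ualkv sbs pfg wmqgz voe nagv gbh wrbsa
Hunk 4: at line 1 remove [ualkv,sbs,pfg] add [vhv,jyt] -> 8 lines: nir vhv jyt wmqgz voe nagv gbh wrbsa
Hunk 5: at line 3 remove [voe] add [mys,obsph,ixwbr] -> 10 lines: nir vhv jyt wmqgz mys obsph ixwbr nagv gbh wrbsa
Final line count: 10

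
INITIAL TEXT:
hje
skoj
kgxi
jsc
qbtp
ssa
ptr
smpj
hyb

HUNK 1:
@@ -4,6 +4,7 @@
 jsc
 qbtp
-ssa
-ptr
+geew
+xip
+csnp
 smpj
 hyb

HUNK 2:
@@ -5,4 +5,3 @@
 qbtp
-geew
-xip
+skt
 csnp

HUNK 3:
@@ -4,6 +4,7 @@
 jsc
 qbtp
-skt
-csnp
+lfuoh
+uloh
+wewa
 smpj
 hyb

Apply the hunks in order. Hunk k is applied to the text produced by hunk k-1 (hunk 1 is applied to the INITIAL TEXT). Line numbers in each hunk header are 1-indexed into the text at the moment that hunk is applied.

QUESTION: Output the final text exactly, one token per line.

Hunk 1: at line 4 remove [ssa,ptr] add [geew,xip,csnp] -> 10 lines: hje skoj kgxi jsc qbtp geew xip csnp smpj hyb
Hunk 2: at line 5 remove [geew,xip] add [skt] -> 9 lines: hje skoj kgxi jsc qbtp skt csnp smpj hyb
Hunk 3: at line 4 remove [skt,csnp] add [lfuoh,uloh,wewa] -> 10 lines: hje skoj kgxi jsc qbtp lfuoh uloh wewa smpj hyb

Answer: hje
skoj
kgxi
jsc
qbtp
lfuoh
uloh
wewa
smpj
hyb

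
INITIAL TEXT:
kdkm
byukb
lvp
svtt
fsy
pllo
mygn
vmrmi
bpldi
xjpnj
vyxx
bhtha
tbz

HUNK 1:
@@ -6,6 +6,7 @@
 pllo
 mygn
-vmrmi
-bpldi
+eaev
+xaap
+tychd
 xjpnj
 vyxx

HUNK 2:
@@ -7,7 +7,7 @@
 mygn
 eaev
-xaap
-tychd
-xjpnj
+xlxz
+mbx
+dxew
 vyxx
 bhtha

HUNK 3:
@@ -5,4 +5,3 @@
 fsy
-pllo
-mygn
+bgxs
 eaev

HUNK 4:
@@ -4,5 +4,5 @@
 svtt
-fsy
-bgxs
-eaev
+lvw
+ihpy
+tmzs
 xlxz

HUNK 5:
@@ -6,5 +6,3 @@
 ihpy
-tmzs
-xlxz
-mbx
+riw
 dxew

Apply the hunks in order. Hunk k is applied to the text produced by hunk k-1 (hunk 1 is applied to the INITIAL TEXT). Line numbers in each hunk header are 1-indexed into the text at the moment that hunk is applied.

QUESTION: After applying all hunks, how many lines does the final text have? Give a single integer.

Hunk 1: at line 6 remove [vmrmi,bpldi] add [eaev,xaap,tychd] -> 14 lines: kdkm byukb lvp svtt fsy pllo mygn eaev xaap tychd xjpnj vyxx bhtha tbz
Hunk 2: at line 7 remove [xaap,tychd,xjpnj] add [xlxz,mbx,dxew] -> 14 lines: kdkm byukb lvp svtt fsy pllo mygn eaev xlxz mbx dxew vyxx bhtha tbz
Hunk 3: at line 5 remove [pllo,mygn] add [bgxs] -> 13 lines: kdkm byukb lvp svtt fsy bgxs eaev xlxz mbx dxew vyxx bhtha tbz
Hunk 4: at line 4 remove [fsy,bgxs,eaev] add [lvw,ihpy,tmzs] -> 13 lines: kdkm byukb lvp svtt lvw ihpy tmzs xlxz mbx dxew vyxx bhtha tbz
Hunk 5: at line 6 remove [tmzs,xlxz,mbx] add [riw] -> 11 lines: kdkm byukb lvp svtt lvw ihpy riw dxew vyxx bhtha tbz
Final line count: 11

Answer: 11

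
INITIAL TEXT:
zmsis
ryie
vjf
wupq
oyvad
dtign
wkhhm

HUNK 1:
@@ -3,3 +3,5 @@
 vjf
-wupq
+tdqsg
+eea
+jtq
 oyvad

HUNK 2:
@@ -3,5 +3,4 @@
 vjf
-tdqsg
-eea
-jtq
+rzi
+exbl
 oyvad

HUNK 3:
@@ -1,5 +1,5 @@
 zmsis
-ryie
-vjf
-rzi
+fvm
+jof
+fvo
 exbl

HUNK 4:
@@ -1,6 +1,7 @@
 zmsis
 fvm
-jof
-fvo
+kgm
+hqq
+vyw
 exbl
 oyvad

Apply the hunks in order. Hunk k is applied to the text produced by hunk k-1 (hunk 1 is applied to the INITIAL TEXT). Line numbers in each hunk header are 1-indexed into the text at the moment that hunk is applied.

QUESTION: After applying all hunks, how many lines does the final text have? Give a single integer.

Hunk 1: at line 3 remove [wupq] add [tdqsg,eea,jtq] -> 9 lines: zmsis ryie vjf tdqsg eea jtq oyvad dtign wkhhm
Hunk 2: at line 3 remove [tdqsg,eea,jtq] add [rzi,exbl] -> 8 lines: zmsis ryie vjf rzi exbl oyvad dtign wkhhm
Hunk 3: at line 1 remove [ryie,vjf,rzi] add [fvm,jof,fvo] -> 8 lines: zmsis fvm jof fvo exbl oyvad dtign wkhhm
Hunk 4: at line 1 remove [jof,fvo] add [kgm,hqq,vyw] -> 9 lines: zmsis fvm kgm hqq vyw exbl oyvad dtign wkhhm
Final line count: 9

Answer: 9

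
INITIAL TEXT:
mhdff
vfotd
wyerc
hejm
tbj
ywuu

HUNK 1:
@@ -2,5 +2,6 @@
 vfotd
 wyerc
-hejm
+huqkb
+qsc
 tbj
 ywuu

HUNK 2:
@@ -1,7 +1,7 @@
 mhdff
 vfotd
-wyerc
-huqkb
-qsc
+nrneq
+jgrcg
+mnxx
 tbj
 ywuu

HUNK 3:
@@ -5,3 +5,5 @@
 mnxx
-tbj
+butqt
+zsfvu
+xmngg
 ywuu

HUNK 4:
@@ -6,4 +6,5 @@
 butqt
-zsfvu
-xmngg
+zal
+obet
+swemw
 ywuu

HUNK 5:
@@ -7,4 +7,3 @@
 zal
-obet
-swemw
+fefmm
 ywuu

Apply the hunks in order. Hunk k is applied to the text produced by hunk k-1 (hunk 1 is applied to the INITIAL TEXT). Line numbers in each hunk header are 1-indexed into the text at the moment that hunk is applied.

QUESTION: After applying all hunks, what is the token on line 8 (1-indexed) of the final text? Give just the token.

Hunk 1: at line 2 remove [hejm] add [huqkb,qsc] -> 7 lines: mhdff vfotd wyerc huqkb qsc tbj ywuu
Hunk 2: at line 1 remove [wyerc,huqkb,qsc] add [nrneq,jgrcg,mnxx] -> 7 lines: mhdff vfotd nrneq jgrcg mnxx tbj ywuu
Hunk 3: at line 5 remove [tbj] add [butqt,zsfvu,xmngg] -> 9 lines: mhdff vfotd nrneq jgrcg mnxx butqt zsfvu xmngg ywuu
Hunk 4: at line 6 remove [zsfvu,xmngg] add [zal,obet,swemw] -> 10 lines: mhdff vfotd nrneq jgrcg mnxx butqt zal obet swemw ywuu
Hunk 5: at line 7 remove [obet,swemw] add [fefmm] -> 9 lines: mhdff vfotd nrneq jgrcg mnxx butqt zal fefmm ywuu
Final line 8: fefmm

Answer: fefmm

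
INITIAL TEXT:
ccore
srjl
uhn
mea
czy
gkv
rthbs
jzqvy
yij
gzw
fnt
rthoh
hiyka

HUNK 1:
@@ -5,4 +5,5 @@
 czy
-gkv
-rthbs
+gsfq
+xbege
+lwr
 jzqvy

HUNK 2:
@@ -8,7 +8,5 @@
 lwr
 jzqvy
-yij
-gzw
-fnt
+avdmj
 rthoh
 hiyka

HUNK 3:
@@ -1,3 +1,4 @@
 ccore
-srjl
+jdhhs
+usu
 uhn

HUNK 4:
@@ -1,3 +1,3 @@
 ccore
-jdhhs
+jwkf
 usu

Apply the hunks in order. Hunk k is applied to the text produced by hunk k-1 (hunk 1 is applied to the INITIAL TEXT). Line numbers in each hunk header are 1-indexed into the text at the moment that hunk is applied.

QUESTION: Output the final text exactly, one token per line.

Hunk 1: at line 5 remove [gkv,rthbs] add [gsfq,xbege,lwr] -> 14 lines: ccore srjl uhn mea czy gsfq xbege lwr jzqvy yij gzw fnt rthoh hiyka
Hunk 2: at line 8 remove [yij,gzw,fnt] add [avdmj] -> 12 lines: ccore srjl uhn mea czy gsfq xbege lwr jzqvy avdmj rthoh hiyka
Hunk 3: at line 1 remove [srjl] add [jdhhs,usu] -> 13 lines: ccore jdhhs usu uhn mea czy gsfq xbege lwr jzqvy avdmj rthoh hiyka
Hunk 4: at line 1 remove [jdhhs] add [jwkf] -> 13 lines: ccore jwkf usu uhn mea czy gsfq xbege lwr jzqvy avdmj rthoh hiyka

Answer: ccore
jwkf
usu
uhn
mea
czy
gsfq
xbege
lwr
jzqvy
avdmj
rthoh
hiyka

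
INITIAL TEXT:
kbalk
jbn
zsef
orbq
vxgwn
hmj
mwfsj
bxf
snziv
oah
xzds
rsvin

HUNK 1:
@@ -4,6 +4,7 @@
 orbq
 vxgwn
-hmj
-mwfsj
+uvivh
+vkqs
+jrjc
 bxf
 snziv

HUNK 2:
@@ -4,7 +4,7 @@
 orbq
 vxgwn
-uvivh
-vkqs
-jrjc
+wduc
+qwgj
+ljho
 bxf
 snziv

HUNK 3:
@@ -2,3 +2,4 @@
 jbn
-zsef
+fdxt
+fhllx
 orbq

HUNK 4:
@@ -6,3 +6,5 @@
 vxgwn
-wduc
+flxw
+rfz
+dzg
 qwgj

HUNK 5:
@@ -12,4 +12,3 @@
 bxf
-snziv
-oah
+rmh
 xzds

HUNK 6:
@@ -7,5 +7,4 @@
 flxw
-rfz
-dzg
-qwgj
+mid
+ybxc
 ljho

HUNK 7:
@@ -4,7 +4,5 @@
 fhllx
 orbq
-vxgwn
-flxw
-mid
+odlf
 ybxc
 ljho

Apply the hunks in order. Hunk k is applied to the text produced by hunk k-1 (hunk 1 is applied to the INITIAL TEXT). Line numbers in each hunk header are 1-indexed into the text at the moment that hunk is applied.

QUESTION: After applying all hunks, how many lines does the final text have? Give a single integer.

Hunk 1: at line 4 remove [hmj,mwfsj] add [uvivh,vkqs,jrjc] -> 13 lines: kbalk jbn zsef orbq vxgwn uvivh vkqs jrjc bxf snziv oah xzds rsvin
Hunk 2: at line 4 remove [uvivh,vkqs,jrjc] add [wduc,qwgj,ljho] -> 13 lines: kbalk jbn zsef orbq vxgwn wduc qwgj ljho bxf snziv oah xzds rsvin
Hunk 3: at line 2 remove [zsef] add [fdxt,fhllx] -> 14 lines: kbalk jbn fdxt fhllx orbq vxgwn wduc qwgj ljho bxf snziv oah xzds rsvin
Hunk 4: at line 6 remove [wduc] add [flxw,rfz,dzg] -> 16 lines: kbalk jbn fdxt fhllx orbq vxgwn flxw rfz dzg qwgj ljho bxf snziv oah xzds rsvin
Hunk 5: at line 12 remove [snziv,oah] add [rmh] -> 15 lines: kbalk jbn fdxt fhllx orbq vxgwn flxw rfz dzg qwgj ljho bxf rmh xzds rsvin
Hunk 6: at line 7 remove [rfz,dzg,qwgj] add [mid,ybxc] -> 14 lines: kbalk jbn fdxt fhllx orbq vxgwn flxw mid ybxc ljho bxf rmh xzds rsvin
Hunk 7: at line 4 remove [vxgwn,flxw,mid] add [odlf] -> 12 lines: kbalk jbn fdxt fhllx orbq odlf ybxc ljho bxf rmh xzds rsvin
Final line count: 12

Answer: 12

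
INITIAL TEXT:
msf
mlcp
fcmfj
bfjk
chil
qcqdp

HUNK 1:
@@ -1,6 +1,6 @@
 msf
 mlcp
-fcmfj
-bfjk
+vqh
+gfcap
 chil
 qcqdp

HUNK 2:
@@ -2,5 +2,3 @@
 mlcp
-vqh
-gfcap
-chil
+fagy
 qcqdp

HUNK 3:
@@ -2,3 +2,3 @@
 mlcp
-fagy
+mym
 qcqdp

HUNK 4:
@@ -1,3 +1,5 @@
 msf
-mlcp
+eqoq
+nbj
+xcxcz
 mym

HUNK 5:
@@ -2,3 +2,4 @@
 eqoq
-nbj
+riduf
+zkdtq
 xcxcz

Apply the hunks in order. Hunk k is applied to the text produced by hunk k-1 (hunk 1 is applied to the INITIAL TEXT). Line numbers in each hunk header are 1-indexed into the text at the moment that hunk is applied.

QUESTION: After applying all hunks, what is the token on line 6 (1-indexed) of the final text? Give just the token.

Answer: mym

Derivation:
Hunk 1: at line 1 remove [fcmfj,bfjk] add [vqh,gfcap] -> 6 lines: msf mlcp vqh gfcap chil qcqdp
Hunk 2: at line 2 remove [vqh,gfcap,chil] add [fagy] -> 4 lines: msf mlcp fagy qcqdp
Hunk 3: at line 2 remove [fagy] add [mym] -> 4 lines: msf mlcp mym qcqdp
Hunk 4: at line 1 remove [mlcp] add [eqoq,nbj,xcxcz] -> 6 lines: msf eqoq nbj xcxcz mym qcqdp
Hunk 5: at line 2 remove [nbj] add [riduf,zkdtq] -> 7 lines: msf eqoq riduf zkdtq xcxcz mym qcqdp
Final line 6: mym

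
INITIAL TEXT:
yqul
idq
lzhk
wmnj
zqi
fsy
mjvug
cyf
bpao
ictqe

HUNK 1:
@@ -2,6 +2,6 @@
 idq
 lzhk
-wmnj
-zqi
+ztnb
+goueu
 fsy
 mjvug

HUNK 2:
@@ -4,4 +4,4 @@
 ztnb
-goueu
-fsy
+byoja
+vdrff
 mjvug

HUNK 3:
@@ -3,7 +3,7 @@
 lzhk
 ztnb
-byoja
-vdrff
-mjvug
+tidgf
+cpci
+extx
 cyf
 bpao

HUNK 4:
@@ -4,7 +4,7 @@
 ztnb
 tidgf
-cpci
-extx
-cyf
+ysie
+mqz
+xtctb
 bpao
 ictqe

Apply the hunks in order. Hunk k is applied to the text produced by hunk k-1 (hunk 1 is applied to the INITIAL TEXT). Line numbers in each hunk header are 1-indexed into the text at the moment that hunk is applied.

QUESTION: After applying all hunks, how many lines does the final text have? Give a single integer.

Hunk 1: at line 2 remove [wmnj,zqi] add [ztnb,goueu] -> 10 lines: yqul idq lzhk ztnb goueu fsy mjvug cyf bpao ictqe
Hunk 2: at line 4 remove [goueu,fsy] add [byoja,vdrff] -> 10 lines: yqul idq lzhk ztnb byoja vdrff mjvug cyf bpao ictqe
Hunk 3: at line 3 remove [byoja,vdrff,mjvug] add [tidgf,cpci,extx] -> 10 lines: yqul idq lzhk ztnb tidgf cpci extx cyf bpao ictqe
Hunk 4: at line 4 remove [cpci,extx,cyf] add [ysie,mqz,xtctb] -> 10 lines: yqul idq lzhk ztnb tidgf ysie mqz xtctb bpao ictqe
Final line count: 10

Answer: 10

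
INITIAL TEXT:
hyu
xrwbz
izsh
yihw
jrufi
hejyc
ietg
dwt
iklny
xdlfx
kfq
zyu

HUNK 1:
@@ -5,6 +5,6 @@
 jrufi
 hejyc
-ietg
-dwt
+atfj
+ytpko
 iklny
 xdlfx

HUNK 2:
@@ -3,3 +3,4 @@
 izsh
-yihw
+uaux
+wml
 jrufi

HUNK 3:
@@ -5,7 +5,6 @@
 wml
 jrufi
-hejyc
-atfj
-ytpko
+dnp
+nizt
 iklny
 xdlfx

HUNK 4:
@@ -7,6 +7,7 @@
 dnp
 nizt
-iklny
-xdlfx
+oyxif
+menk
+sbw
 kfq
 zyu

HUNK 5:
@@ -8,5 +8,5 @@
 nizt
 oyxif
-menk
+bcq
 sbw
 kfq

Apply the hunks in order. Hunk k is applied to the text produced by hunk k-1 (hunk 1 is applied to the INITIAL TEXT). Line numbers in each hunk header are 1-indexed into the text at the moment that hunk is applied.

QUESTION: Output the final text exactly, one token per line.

Hunk 1: at line 5 remove [ietg,dwt] add [atfj,ytpko] -> 12 lines: hyu xrwbz izsh yihw jrufi hejyc atfj ytpko iklny xdlfx kfq zyu
Hunk 2: at line 3 remove [yihw] add [uaux,wml] -> 13 lines: hyu xrwbz izsh uaux wml jrufi hejyc atfj ytpko iklny xdlfx kfq zyu
Hunk 3: at line 5 remove [hejyc,atfj,ytpko] add [dnp,nizt] -> 12 lines: hyu xrwbz izsh uaux wml jrufi dnp nizt iklny xdlfx kfq zyu
Hunk 4: at line 7 remove [iklny,xdlfx] add [oyxif,menk,sbw] -> 13 lines: hyu xrwbz izsh uaux wml jrufi dnp nizt oyxif menk sbw kfq zyu
Hunk 5: at line 8 remove [menk] add [bcq] -> 13 lines: hyu xrwbz izsh uaux wml jrufi dnp nizt oyxif bcq sbw kfq zyu

Answer: hyu
xrwbz
izsh
uaux
wml
jrufi
dnp
nizt
oyxif
bcq
sbw
kfq
zyu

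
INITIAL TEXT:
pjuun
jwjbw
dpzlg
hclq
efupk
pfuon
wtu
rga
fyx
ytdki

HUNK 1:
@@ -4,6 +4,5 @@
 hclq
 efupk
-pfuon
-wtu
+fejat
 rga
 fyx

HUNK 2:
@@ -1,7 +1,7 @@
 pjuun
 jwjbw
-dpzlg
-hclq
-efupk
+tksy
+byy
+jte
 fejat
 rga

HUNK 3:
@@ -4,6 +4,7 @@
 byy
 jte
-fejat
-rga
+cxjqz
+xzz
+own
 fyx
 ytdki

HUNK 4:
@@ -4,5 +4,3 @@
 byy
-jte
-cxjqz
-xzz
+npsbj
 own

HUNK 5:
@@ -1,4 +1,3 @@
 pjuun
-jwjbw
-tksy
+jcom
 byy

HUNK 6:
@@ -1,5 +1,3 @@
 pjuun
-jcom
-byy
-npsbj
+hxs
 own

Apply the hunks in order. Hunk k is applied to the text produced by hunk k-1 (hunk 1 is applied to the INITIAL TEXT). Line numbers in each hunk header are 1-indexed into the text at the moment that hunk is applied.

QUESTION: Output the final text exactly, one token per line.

Hunk 1: at line 4 remove [pfuon,wtu] add [fejat] -> 9 lines: pjuun jwjbw dpzlg hclq efupk fejat rga fyx ytdki
Hunk 2: at line 1 remove [dpzlg,hclq,efupk] add [tksy,byy,jte] -> 9 lines: pjuun jwjbw tksy byy jte fejat rga fyx ytdki
Hunk 3: at line 4 remove [fejat,rga] add [cxjqz,xzz,own] -> 10 lines: pjuun jwjbw tksy byy jte cxjqz xzz own fyx ytdki
Hunk 4: at line 4 remove [jte,cxjqz,xzz] add [npsbj] -> 8 lines: pjuun jwjbw tksy byy npsbj own fyx ytdki
Hunk 5: at line 1 remove [jwjbw,tksy] add [jcom] -> 7 lines: pjuun jcom byy npsbj own fyx ytdki
Hunk 6: at line 1 remove [jcom,byy,npsbj] add [hxs] -> 5 lines: pjuun hxs own fyx ytdki

Answer: pjuun
hxs
own
fyx
ytdki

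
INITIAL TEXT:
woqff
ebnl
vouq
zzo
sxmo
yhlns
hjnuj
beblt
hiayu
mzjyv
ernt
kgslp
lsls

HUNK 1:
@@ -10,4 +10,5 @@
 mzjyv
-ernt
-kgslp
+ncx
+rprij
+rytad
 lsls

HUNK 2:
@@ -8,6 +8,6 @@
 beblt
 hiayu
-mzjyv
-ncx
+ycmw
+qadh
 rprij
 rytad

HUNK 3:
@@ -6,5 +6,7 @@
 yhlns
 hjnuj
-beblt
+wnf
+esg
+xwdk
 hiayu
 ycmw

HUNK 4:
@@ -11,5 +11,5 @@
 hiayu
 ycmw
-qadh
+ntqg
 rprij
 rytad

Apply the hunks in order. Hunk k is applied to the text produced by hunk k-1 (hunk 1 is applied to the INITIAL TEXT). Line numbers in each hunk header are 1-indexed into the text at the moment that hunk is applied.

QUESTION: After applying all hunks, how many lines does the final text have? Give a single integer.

Answer: 16

Derivation:
Hunk 1: at line 10 remove [ernt,kgslp] add [ncx,rprij,rytad] -> 14 lines: woqff ebnl vouq zzo sxmo yhlns hjnuj beblt hiayu mzjyv ncx rprij rytad lsls
Hunk 2: at line 8 remove [mzjyv,ncx] add [ycmw,qadh] -> 14 lines: woqff ebnl vouq zzo sxmo yhlns hjnuj beblt hiayu ycmw qadh rprij rytad lsls
Hunk 3: at line 6 remove [beblt] add [wnf,esg,xwdk] -> 16 lines: woqff ebnl vouq zzo sxmo yhlns hjnuj wnf esg xwdk hiayu ycmw qadh rprij rytad lsls
Hunk 4: at line 11 remove [qadh] add [ntqg] -> 16 lines: woqff ebnl vouq zzo sxmo yhlns hjnuj wnf esg xwdk hiayu ycmw ntqg rprij rytad lsls
Final line count: 16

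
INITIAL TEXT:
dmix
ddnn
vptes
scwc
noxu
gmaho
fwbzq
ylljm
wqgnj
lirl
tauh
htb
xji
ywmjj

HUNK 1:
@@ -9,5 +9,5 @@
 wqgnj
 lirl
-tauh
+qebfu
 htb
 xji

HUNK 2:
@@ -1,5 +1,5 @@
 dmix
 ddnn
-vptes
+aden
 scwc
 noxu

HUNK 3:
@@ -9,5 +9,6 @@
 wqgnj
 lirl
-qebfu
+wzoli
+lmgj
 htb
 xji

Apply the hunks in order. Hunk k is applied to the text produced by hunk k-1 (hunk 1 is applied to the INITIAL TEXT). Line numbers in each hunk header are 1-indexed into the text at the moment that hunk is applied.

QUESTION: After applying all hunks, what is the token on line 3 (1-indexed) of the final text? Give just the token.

Hunk 1: at line 9 remove [tauh] add [qebfu] -> 14 lines: dmix ddnn vptes scwc noxu gmaho fwbzq ylljm wqgnj lirl qebfu htb xji ywmjj
Hunk 2: at line 1 remove [vptes] add [aden] -> 14 lines: dmix ddnn aden scwc noxu gmaho fwbzq ylljm wqgnj lirl qebfu htb xji ywmjj
Hunk 3: at line 9 remove [qebfu] add [wzoli,lmgj] -> 15 lines: dmix ddnn aden scwc noxu gmaho fwbzq ylljm wqgnj lirl wzoli lmgj htb xji ywmjj
Final line 3: aden

Answer: aden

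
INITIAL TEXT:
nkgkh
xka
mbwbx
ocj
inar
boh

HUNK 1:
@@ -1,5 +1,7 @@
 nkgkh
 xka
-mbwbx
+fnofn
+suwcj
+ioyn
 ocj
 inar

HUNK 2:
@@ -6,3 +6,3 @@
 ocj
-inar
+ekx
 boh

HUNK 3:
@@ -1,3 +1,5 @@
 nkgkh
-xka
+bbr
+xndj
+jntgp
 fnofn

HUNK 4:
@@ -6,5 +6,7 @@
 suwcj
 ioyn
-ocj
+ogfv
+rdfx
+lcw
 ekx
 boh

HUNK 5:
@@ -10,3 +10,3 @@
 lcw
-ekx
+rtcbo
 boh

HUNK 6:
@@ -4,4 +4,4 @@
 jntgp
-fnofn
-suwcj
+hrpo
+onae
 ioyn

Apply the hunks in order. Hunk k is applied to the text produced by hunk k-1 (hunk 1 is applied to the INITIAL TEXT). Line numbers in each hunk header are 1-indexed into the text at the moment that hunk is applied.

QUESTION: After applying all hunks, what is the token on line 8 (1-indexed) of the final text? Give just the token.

Answer: ogfv

Derivation:
Hunk 1: at line 1 remove [mbwbx] add [fnofn,suwcj,ioyn] -> 8 lines: nkgkh xka fnofn suwcj ioyn ocj inar boh
Hunk 2: at line 6 remove [inar] add [ekx] -> 8 lines: nkgkh xka fnofn suwcj ioyn ocj ekx boh
Hunk 3: at line 1 remove [xka] add [bbr,xndj,jntgp] -> 10 lines: nkgkh bbr xndj jntgp fnofn suwcj ioyn ocj ekx boh
Hunk 4: at line 6 remove [ocj] add [ogfv,rdfx,lcw] -> 12 lines: nkgkh bbr xndj jntgp fnofn suwcj ioyn ogfv rdfx lcw ekx boh
Hunk 5: at line 10 remove [ekx] add [rtcbo] -> 12 lines: nkgkh bbr xndj jntgp fnofn suwcj ioyn ogfv rdfx lcw rtcbo boh
Hunk 6: at line 4 remove [fnofn,suwcj] add [hrpo,onae] -> 12 lines: nkgkh bbr xndj jntgp hrpo onae ioyn ogfv rdfx lcw rtcbo boh
Final line 8: ogfv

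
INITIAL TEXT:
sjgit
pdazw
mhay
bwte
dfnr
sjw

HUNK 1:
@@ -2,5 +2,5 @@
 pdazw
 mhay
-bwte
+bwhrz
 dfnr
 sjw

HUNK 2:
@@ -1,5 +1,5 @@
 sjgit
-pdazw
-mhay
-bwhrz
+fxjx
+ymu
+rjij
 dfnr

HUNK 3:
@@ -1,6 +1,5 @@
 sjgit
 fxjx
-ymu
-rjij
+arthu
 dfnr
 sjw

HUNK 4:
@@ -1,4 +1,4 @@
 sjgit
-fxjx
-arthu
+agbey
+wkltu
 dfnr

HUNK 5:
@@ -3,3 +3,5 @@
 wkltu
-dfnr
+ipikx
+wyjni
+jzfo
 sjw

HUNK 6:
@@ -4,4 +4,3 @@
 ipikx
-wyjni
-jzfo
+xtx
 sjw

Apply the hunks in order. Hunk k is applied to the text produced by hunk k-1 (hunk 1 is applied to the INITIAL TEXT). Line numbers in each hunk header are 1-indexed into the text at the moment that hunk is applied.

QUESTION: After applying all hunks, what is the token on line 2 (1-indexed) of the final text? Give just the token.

Answer: agbey

Derivation:
Hunk 1: at line 2 remove [bwte] add [bwhrz] -> 6 lines: sjgit pdazw mhay bwhrz dfnr sjw
Hunk 2: at line 1 remove [pdazw,mhay,bwhrz] add [fxjx,ymu,rjij] -> 6 lines: sjgit fxjx ymu rjij dfnr sjw
Hunk 3: at line 1 remove [ymu,rjij] add [arthu] -> 5 lines: sjgit fxjx arthu dfnr sjw
Hunk 4: at line 1 remove [fxjx,arthu] add [agbey,wkltu] -> 5 lines: sjgit agbey wkltu dfnr sjw
Hunk 5: at line 3 remove [dfnr] add [ipikx,wyjni,jzfo] -> 7 lines: sjgit agbey wkltu ipikx wyjni jzfo sjw
Hunk 6: at line 4 remove [wyjni,jzfo] add [xtx] -> 6 lines: sjgit agbey wkltu ipikx xtx sjw
Final line 2: agbey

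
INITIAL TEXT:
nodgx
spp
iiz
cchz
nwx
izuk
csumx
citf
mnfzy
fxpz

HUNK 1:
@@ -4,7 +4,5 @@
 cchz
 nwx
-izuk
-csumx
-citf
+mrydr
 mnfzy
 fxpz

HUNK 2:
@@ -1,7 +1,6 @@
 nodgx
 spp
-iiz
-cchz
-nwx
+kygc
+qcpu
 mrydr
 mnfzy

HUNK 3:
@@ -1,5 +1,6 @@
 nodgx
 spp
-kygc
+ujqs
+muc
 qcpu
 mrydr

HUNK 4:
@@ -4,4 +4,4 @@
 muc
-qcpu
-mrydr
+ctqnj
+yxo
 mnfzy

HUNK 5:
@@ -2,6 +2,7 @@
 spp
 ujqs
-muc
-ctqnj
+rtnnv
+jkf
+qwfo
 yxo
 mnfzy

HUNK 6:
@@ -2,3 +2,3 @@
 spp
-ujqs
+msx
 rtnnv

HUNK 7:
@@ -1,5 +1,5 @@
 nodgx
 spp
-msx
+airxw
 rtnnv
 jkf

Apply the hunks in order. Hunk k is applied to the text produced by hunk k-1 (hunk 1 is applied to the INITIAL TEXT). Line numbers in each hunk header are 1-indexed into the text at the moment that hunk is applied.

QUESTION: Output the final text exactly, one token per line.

Answer: nodgx
spp
airxw
rtnnv
jkf
qwfo
yxo
mnfzy
fxpz

Derivation:
Hunk 1: at line 4 remove [izuk,csumx,citf] add [mrydr] -> 8 lines: nodgx spp iiz cchz nwx mrydr mnfzy fxpz
Hunk 2: at line 1 remove [iiz,cchz,nwx] add [kygc,qcpu] -> 7 lines: nodgx spp kygc qcpu mrydr mnfzy fxpz
Hunk 3: at line 1 remove [kygc] add [ujqs,muc] -> 8 lines: nodgx spp ujqs muc qcpu mrydr mnfzy fxpz
Hunk 4: at line 4 remove [qcpu,mrydr] add [ctqnj,yxo] -> 8 lines: nodgx spp ujqs muc ctqnj yxo mnfzy fxpz
Hunk 5: at line 2 remove [muc,ctqnj] add [rtnnv,jkf,qwfo] -> 9 lines: nodgx spp ujqs rtnnv jkf qwfo yxo mnfzy fxpz
Hunk 6: at line 2 remove [ujqs] add [msx] -> 9 lines: nodgx spp msx rtnnv jkf qwfo yxo mnfzy fxpz
Hunk 7: at line 1 remove [msx] add [airxw] -> 9 lines: nodgx spp airxw rtnnv jkf qwfo yxo mnfzy fxpz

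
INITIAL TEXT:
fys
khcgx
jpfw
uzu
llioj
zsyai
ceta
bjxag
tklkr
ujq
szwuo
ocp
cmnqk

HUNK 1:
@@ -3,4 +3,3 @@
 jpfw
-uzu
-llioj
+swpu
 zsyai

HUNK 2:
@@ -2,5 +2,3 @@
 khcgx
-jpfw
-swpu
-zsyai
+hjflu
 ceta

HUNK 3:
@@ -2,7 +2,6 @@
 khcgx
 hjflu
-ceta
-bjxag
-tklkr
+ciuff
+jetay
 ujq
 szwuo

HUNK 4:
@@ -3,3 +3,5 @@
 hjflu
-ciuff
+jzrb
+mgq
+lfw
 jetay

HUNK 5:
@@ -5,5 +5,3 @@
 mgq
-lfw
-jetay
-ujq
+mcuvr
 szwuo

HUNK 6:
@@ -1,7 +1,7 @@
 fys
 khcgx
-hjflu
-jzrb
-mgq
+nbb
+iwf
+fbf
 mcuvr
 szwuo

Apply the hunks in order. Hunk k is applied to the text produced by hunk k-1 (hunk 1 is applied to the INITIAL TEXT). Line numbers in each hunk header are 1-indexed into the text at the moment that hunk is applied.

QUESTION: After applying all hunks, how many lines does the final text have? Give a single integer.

Hunk 1: at line 3 remove [uzu,llioj] add [swpu] -> 12 lines: fys khcgx jpfw swpu zsyai ceta bjxag tklkr ujq szwuo ocp cmnqk
Hunk 2: at line 2 remove [jpfw,swpu,zsyai] add [hjflu] -> 10 lines: fys khcgx hjflu ceta bjxag tklkr ujq szwuo ocp cmnqk
Hunk 3: at line 2 remove [ceta,bjxag,tklkr] add [ciuff,jetay] -> 9 lines: fys khcgx hjflu ciuff jetay ujq szwuo ocp cmnqk
Hunk 4: at line 3 remove [ciuff] add [jzrb,mgq,lfw] -> 11 lines: fys khcgx hjflu jzrb mgq lfw jetay ujq szwuo ocp cmnqk
Hunk 5: at line 5 remove [lfw,jetay,ujq] add [mcuvr] -> 9 lines: fys khcgx hjflu jzrb mgq mcuvr szwuo ocp cmnqk
Hunk 6: at line 1 remove [hjflu,jzrb,mgq] add [nbb,iwf,fbf] -> 9 lines: fys khcgx nbb iwf fbf mcuvr szwuo ocp cmnqk
Final line count: 9

Answer: 9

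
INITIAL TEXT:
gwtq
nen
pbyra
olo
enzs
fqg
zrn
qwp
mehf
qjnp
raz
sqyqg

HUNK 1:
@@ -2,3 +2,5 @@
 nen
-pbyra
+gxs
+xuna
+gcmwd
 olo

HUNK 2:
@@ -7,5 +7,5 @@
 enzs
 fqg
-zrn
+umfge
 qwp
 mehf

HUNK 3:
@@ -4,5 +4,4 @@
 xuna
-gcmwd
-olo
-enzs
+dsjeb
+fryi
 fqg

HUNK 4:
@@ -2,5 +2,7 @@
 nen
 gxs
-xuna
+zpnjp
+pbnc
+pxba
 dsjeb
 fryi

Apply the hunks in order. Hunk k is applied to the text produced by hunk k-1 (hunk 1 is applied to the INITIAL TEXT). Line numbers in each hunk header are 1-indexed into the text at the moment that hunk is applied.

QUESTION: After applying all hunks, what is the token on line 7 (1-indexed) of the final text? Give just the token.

Hunk 1: at line 2 remove [pbyra] add [gxs,xuna,gcmwd] -> 14 lines: gwtq nen gxs xuna gcmwd olo enzs fqg zrn qwp mehf qjnp raz sqyqg
Hunk 2: at line 7 remove [zrn] add [umfge] -> 14 lines: gwtq nen gxs xuna gcmwd olo enzs fqg umfge qwp mehf qjnp raz sqyqg
Hunk 3: at line 4 remove [gcmwd,olo,enzs] add [dsjeb,fryi] -> 13 lines: gwtq nen gxs xuna dsjeb fryi fqg umfge qwp mehf qjnp raz sqyqg
Hunk 4: at line 2 remove [xuna] add [zpnjp,pbnc,pxba] -> 15 lines: gwtq nen gxs zpnjp pbnc pxba dsjeb fryi fqg umfge qwp mehf qjnp raz sqyqg
Final line 7: dsjeb

Answer: dsjeb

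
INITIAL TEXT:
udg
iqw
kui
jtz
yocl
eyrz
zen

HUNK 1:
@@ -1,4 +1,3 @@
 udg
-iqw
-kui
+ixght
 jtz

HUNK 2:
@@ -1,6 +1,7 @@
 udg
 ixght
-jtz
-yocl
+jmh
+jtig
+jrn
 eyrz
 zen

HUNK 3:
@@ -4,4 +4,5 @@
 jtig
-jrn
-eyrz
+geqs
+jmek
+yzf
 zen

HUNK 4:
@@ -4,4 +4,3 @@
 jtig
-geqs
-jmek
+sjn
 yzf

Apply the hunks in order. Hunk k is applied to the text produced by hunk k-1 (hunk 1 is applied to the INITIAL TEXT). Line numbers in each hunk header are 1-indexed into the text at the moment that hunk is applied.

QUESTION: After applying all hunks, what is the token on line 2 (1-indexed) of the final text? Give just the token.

Answer: ixght

Derivation:
Hunk 1: at line 1 remove [iqw,kui] add [ixght] -> 6 lines: udg ixght jtz yocl eyrz zen
Hunk 2: at line 1 remove [jtz,yocl] add [jmh,jtig,jrn] -> 7 lines: udg ixght jmh jtig jrn eyrz zen
Hunk 3: at line 4 remove [jrn,eyrz] add [geqs,jmek,yzf] -> 8 lines: udg ixght jmh jtig geqs jmek yzf zen
Hunk 4: at line 4 remove [geqs,jmek] add [sjn] -> 7 lines: udg ixght jmh jtig sjn yzf zen
Final line 2: ixght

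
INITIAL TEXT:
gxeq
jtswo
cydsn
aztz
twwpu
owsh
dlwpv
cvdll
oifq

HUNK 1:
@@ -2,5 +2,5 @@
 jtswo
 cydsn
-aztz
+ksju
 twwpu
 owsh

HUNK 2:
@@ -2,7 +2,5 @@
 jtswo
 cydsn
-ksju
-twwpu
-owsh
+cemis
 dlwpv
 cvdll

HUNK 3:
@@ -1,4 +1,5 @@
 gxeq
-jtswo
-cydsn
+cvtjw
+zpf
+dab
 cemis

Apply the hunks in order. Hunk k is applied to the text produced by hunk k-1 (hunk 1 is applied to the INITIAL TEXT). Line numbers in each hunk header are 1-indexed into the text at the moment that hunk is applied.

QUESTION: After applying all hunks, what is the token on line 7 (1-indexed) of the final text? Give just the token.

Answer: cvdll

Derivation:
Hunk 1: at line 2 remove [aztz] add [ksju] -> 9 lines: gxeq jtswo cydsn ksju twwpu owsh dlwpv cvdll oifq
Hunk 2: at line 2 remove [ksju,twwpu,owsh] add [cemis] -> 7 lines: gxeq jtswo cydsn cemis dlwpv cvdll oifq
Hunk 3: at line 1 remove [jtswo,cydsn] add [cvtjw,zpf,dab] -> 8 lines: gxeq cvtjw zpf dab cemis dlwpv cvdll oifq
Final line 7: cvdll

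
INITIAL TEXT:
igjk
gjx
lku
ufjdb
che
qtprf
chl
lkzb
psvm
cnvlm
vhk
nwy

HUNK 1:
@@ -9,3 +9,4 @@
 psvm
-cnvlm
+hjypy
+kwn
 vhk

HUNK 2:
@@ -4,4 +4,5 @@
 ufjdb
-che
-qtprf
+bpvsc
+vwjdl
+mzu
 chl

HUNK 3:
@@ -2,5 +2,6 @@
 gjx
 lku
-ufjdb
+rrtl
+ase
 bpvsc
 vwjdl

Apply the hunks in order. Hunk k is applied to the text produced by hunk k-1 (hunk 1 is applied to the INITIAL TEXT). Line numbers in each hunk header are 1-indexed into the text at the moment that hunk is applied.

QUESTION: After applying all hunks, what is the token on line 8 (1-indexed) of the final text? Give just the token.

Answer: mzu

Derivation:
Hunk 1: at line 9 remove [cnvlm] add [hjypy,kwn] -> 13 lines: igjk gjx lku ufjdb che qtprf chl lkzb psvm hjypy kwn vhk nwy
Hunk 2: at line 4 remove [che,qtprf] add [bpvsc,vwjdl,mzu] -> 14 lines: igjk gjx lku ufjdb bpvsc vwjdl mzu chl lkzb psvm hjypy kwn vhk nwy
Hunk 3: at line 2 remove [ufjdb] add [rrtl,ase] -> 15 lines: igjk gjx lku rrtl ase bpvsc vwjdl mzu chl lkzb psvm hjypy kwn vhk nwy
Final line 8: mzu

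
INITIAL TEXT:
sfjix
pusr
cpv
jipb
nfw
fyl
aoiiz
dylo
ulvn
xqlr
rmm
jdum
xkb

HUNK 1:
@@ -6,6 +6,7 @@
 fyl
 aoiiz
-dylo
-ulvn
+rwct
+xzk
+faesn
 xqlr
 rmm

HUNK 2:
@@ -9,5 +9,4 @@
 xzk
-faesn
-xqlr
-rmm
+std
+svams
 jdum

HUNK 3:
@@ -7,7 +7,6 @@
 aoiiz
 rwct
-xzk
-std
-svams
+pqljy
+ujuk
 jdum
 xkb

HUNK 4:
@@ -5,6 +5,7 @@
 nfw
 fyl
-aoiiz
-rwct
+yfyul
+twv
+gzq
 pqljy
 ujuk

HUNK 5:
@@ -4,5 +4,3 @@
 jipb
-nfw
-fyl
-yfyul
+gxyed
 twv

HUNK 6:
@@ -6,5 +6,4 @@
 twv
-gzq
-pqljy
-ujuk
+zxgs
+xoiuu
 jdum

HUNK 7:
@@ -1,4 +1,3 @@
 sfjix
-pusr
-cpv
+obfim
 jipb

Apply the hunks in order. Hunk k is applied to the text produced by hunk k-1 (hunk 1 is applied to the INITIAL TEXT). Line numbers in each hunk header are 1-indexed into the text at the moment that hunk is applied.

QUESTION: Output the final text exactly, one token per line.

Hunk 1: at line 6 remove [dylo,ulvn] add [rwct,xzk,faesn] -> 14 lines: sfjix pusr cpv jipb nfw fyl aoiiz rwct xzk faesn xqlr rmm jdum xkb
Hunk 2: at line 9 remove [faesn,xqlr,rmm] add [std,svams] -> 13 lines: sfjix pusr cpv jipb nfw fyl aoiiz rwct xzk std svams jdum xkb
Hunk 3: at line 7 remove [xzk,std,svams] add [pqljy,ujuk] -> 12 lines: sfjix pusr cpv jipb nfw fyl aoiiz rwct pqljy ujuk jdum xkb
Hunk 4: at line 5 remove [aoiiz,rwct] add [yfyul,twv,gzq] -> 13 lines: sfjix pusr cpv jipb nfw fyl yfyul twv gzq pqljy ujuk jdum xkb
Hunk 5: at line 4 remove [nfw,fyl,yfyul] add [gxyed] -> 11 lines: sfjix pusr cpv jipb gxyed twv gzq pqljy ujuk jdum xkb
Hunk 6: at line 6 remove [gzq,pqljy,ujuk] add [zxgs,xoiuu] -> 10 lines: sfjix pusr cpv jipb gxyed twv zxgs xoiuu jdum xkb
Hunk 7: at line 1 remove [pusr,cpv] add [obfim] -> 9 lines: sfjix obfim jipb gxyed twv zxgs xoiuu jdum xkb

Answer: sfjix
obfim
jipb
gxyed
twv
zxgs
xoiuu
jdum
xkb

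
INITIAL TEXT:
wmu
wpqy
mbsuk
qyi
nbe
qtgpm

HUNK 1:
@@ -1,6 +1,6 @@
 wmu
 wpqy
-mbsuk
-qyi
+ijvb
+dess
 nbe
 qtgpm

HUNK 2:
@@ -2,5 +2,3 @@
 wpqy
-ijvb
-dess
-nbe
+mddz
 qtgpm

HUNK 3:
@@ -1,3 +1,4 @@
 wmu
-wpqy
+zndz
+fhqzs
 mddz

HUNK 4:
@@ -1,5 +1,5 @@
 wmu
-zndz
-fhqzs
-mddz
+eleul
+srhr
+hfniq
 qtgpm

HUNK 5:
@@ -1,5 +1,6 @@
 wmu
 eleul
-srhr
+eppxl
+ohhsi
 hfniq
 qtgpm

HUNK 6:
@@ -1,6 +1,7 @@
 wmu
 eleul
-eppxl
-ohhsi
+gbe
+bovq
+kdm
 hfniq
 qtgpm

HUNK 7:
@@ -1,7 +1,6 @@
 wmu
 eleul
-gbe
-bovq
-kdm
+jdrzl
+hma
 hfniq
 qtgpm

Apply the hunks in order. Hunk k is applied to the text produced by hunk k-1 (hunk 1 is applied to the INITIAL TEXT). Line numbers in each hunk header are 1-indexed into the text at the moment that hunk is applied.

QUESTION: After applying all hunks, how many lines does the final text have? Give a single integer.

Answer: 6

Derivation:
Hunk 1: at line 1 remove [mbsuk,qyi] add [ijvb,dess] -> 6 lines: wmu wpqy ijvb dess nbe qtgpm
Hunk 2: at line 2 remove [ijvb,dess,nbe] add [mddz] -> 4 lines: wmu wpqy mddz qtgpm
Hunk 3: at line 1 remove [wpqy] add [zndz,fhqzs] -> 5 lines: wmu zndz fhqzs mddz qtgpm
Hunk 4: at line 1 remove [zndz,fhqzs,mddz] add [eleul,srhr,hfniq] -> 5 lines: wmu eleul srhr hfniq qtgpm
Hunk 5: at line 1 remove [srhr] add [eppxl,ohhsi] -> 6 lines: wmu eleul eppxl ohhsi hfniq qtgpm
Hunk 6: at line 1 remove [eppxl,ohhsi] add [gbe,bovq,kdm] -> 7 lines: wmu eleul gbe bovq kdm hfniq qtgpm
Hunk 7: at line 1 remove [gbe,bovq,kdm] add [jdrzl,hma] -> 6 lines: wmu eleul jdrzl hma hfniq qtgpm
Final line count: 6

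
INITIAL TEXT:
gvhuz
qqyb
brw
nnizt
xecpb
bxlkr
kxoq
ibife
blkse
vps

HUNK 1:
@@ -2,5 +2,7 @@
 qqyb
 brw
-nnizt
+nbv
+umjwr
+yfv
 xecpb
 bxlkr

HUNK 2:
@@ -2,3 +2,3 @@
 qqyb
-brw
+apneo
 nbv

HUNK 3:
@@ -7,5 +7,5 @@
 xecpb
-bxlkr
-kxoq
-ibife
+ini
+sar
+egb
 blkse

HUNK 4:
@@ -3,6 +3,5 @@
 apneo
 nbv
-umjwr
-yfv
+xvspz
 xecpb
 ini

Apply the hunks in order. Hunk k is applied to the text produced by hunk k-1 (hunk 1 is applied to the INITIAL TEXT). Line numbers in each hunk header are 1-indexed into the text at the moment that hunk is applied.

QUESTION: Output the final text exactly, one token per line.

Hunk 1: at line 2 remove [nnizt] add [nbv,umjwr,yfv] -> 12 lines: gvhuz qqyb brw nbv umjwr yfv xecpb bxlkr kxoq ibife blkse vps
Hunk 2: at line 2 remove [brw] add [apneo] -> 12 lines: gvhuz qqyb apneo nbv umjwr yfv xecpb bxlkr kxoq ibife blkse vps
Hunk 3: at line 7 remove [bxlkr,kxoq,ibife] add [ini,sar,egb] -> 12 lines: gvhuz qqyb apneo nbv umjwr yfv xecpb ini sar egb blkse vps
Hunk 4: at line 3 remove [umjwr,yfv] add [xvspz] -> 11 lines: gvhuz qqyb apneo nbv xvspz xecpb ini sar egb blkse vps

Answer: gvhuz
qqyb
apneo
nbv
xvspz
xecpb
ini
sar
egb
blkse
vps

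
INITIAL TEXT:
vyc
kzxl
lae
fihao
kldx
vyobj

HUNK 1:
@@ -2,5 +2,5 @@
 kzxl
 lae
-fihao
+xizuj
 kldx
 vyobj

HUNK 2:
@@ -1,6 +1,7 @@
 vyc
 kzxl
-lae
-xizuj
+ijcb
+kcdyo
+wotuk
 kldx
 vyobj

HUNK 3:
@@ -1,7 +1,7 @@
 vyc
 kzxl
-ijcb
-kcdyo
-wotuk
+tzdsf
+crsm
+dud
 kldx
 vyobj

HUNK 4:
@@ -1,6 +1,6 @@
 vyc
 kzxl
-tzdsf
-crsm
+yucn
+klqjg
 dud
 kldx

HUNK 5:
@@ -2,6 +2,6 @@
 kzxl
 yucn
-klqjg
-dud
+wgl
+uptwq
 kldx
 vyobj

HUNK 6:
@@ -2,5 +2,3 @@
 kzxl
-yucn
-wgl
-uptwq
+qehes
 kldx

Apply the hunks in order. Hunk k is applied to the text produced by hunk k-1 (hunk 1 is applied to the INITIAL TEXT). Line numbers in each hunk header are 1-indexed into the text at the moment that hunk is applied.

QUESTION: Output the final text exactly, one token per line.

Answer: vyc
kzxl
qehes
kldx
vyobj

Derivation:
Hunk 1: at line 2 remove [fihao] add [xizuj] -> 6 lines: vyc kzxl lae xizuj kldx vyobj
Hunk 2: at line 1 remove [lae,xizuj] add [ijcb,kcdyo,wotuk] -> 7 lines: vyc kzxl ijcb kcdyo wotuk kldx vyobj
Hunk 3: at line 1 remove [ijcb,kcdyo,wotuk] add [tzdsf,crsm,dud] -> 7 lines: vyc kzxl tzdsf crsm dud kldx vyobj
Hunk 4: at line 1 remove [tzdsf,crsm] add [yucn,klqjg] -> 7 lines: vyc kzxl yucn klqjg dud kldx vyobj
Hunk 5: at line 2 remove [klqjg,dud] add [wgl,uptwq] -> 7 lines: vyc kzxl yucn wgl uptwq kldx vyobj
Hunk 6: at line 2 remove [yucn,wgl,uptwq] add [qehes] -> 5 lines: vyc kzxl qehes kldx vyobj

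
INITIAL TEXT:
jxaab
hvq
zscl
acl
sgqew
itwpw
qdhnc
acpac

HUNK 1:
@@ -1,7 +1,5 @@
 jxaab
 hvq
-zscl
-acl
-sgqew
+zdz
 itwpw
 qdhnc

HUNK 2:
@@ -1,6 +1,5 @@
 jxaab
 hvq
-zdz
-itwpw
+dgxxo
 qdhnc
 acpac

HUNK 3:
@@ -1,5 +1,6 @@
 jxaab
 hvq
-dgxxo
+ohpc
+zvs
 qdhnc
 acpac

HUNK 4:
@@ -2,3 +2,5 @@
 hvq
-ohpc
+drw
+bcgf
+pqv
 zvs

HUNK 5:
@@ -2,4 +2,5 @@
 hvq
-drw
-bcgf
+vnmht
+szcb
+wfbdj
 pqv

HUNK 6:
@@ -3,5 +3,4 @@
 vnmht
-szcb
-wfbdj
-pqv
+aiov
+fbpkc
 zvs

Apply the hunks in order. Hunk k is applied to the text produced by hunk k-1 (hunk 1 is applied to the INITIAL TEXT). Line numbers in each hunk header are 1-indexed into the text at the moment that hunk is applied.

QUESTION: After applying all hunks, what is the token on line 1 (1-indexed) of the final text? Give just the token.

Hunk 1: at line 1 remove [zscl,acl,sgqew] add [zdz] -> 6 lines: jxaab hvq zdz itwpw qdhnc acpac
Hunk 2: at line 1 remove [zdz,itwpw] add [dgxxo] -> 5 lines: jxaab hvq dgxxo qdhnc acpac
Hunk 3: at line 1 remove [dgxxo] add [ohpc,zvs] -> 6 lines: jxaab hvq ohpc zvs qdhnc acpac
Hunk 4: at line 2 remove [ohpc] add [drw,bcgf,pqv] -> 8 lines: jxaab hvq drw bcgf pqv zvs qdhnc acpac
Hunk 5: at line 2 remove [drw,bcgf] add [vnmht,szcb,wfbdj] -> 9 lines: jxaab hvq vnmht szcb wfbdj pqv zvs qdhnc acpac
Hunk 6: at line 3 remove [szcb,wfbdj,pqv] add [aiov,fbpkc] -> 8 lines: jxaab hvq vnmht aiov fbpkc zvs qdhnc acpac
Final line 1: jxaab

Answer: jxaab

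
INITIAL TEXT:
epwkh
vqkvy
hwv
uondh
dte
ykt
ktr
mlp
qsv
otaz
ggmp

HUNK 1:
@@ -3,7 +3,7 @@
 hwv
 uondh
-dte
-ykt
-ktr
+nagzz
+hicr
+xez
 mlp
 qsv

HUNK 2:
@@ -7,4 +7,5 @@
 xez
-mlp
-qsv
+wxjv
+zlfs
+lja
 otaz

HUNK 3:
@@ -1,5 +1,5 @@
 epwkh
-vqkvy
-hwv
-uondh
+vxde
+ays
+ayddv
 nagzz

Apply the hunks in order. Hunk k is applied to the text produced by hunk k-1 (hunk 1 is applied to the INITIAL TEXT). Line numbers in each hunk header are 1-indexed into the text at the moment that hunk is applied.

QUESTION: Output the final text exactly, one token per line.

Answer: epwkh
vxde
ays
ayddv
nagzz
hicr
xez
wxjv
zlfs
lja
otaz
ggmp

Derivation:
Hunk 1: at line 3 remove [dte,ykt,ktr] add [nagzz,hicr,xez] -> 11 lines: epwkh vqkvy hwv uondh nagzz hicr xez mlp qsv otaz ggmp
Hunk 2: at line 7 remove [mlp,qsv] add [wxjv,zlfs,lja] -> 12 lines: epwkh vqkvy hwv uondh nagzz hicr xez wxjv zlfs lja otaz ggmp
Hunk 3: at line 1 remove [vqkvy,hwv,uondh] add [vxde,ays,ayddv] -> 12 lines: epwkh vxde ays ayddv nagzz hicr xez wxjv zlfs lja otaz ggmp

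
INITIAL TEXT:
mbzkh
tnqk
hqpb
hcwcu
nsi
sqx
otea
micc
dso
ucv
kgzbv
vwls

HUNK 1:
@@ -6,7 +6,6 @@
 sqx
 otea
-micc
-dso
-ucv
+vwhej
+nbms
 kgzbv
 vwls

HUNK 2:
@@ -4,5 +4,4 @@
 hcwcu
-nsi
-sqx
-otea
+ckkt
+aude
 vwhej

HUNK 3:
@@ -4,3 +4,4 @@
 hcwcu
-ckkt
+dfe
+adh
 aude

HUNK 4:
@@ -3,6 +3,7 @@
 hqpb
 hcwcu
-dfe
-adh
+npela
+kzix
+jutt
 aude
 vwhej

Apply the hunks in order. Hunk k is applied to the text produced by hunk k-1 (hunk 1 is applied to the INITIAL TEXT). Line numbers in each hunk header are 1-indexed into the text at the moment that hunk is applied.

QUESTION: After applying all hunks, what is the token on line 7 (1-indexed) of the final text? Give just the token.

Hunk 1: at line 6 remove [micc,dso,ucv] add [vwhej,nbms] -> 11 lines: mbzkh tnqk hqpb hcwcu nsi sqx otea vwhej nbms kgzbv vwls
Hunk 2: at line 4 remove [nsi,sqx,otea] add [ckkt,aude] -> 10 lines: mbzkh tnqk hqpb hcwcu ckkt aude vwhej nbms kgzbv vwls
Hunk 3: at line 4 remove [ckkt] add [dfe,adh] -> 11 lines: mbzkh tnqk hqpb hcwcu dfe adh aude vwhej nbms kgzbv vwls
Hunk 4: at line 3 remove [dfe,adh] add [npela,kzix,jutt] -> 12 lines: mbzkh tnqk hqpb hcwcu npela kzix jutt aude vwhej nbms kgzbv vwls
Final line 7: jutt

Answer: jutt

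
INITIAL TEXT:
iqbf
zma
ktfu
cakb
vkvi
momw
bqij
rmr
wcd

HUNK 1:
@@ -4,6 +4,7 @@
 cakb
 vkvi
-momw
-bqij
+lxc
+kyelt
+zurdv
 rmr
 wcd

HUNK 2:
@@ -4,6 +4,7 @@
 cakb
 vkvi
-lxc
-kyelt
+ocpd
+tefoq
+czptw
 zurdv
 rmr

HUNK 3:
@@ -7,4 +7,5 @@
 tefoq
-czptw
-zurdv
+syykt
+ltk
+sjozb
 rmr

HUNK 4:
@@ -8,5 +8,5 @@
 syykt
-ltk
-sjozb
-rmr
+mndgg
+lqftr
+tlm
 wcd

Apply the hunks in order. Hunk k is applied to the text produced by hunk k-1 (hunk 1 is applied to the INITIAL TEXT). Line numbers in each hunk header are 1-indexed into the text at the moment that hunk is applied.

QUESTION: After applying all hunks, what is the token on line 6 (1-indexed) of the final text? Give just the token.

Answer: ocpd

Derivation:
Hunk 1: at line 4 remove [momw,bqij] add [lxc,kyelt,zurdv] -> 10 lines: iqbf zma ktfu cakb vkvi lxc kyelt zurdv rmr wcd
Hunk 2: at line 4 remove [lxc,kyelt] add [ocpd,tefoq,czptw] -> 11 lines: iqbf zma ktfu cakb vkvi ocpd tefoq czptw zurdv rmr wcd
Hunk 3: at line 7 remove [czptw,zurdv] add [syykt,ltk,sjozb] -> 12 lines: iqbf zma ktfu cakb vkvi ocpd tefoq syykt ltk sjozb rmr wcd
Hunk 4: at line 8 remove [ltk,sjozb,rmr] add [mndgg,lqftr,tlm] -> 12 lines: iqbf zma ktfu cakb vkvi ocpd tefoq syykt mndgg lqftr tlm wcd
Final line 6: ocpd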